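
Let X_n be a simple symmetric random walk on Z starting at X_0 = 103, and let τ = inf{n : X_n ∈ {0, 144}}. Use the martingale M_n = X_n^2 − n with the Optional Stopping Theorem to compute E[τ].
E[τ] = 4223

M_n = X_n^2 − n is a martingale (since E[X_{n+1}^2 | F_n] = X_n^2 + 1). By OST (τ has finite mean in a bounded region), E[M_τ] = E[M_0] = X_0^2 − 0 = 103^2 = 10609. Also E[M_τ] = E[X_τ^2] − E[τ]. The walk exits at 0 or 144, with P(hit 144 first) = 103/144, so E[X_τ^2] = 144^2 · 103/144 + 0 = 14832. Thus E[τ] = E[X_τ^2] − E[M_τ] = 14832 − 10609 = 4223 = 103(144 − 103) = 4223.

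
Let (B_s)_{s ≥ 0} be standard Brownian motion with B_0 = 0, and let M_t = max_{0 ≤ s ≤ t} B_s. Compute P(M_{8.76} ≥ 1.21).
P(M_{8.76} ≥ 1.21) = 2·P(B_{8.76} ≥ 1.21) = 2(1 − Φ(1.21/√8.76)) ≈ 0.6827

By the reflection principle for Brownian motion, P(M_t ≥ a) = 2 · P(B_t ≥ a) for a ≥ 0. Since B_t ~ N(0, t), P(B_t ≥ 1.21) = 1 − Φ(1.21/√t) = 1 − Φ(1.21/√8.76) = 1 − Φ(0.4088). So
  P(M_{8.76} ≥ 1.21) = 2(1 − Φ(0.4088)) ≈ 0.6827.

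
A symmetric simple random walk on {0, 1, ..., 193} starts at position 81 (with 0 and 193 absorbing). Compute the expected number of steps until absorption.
E[τ | X_0 = 81] = 9072

Let v_k = E[τ | X_0 = k]. Boundary: v_0 = v_193 = 0. Recurrence: v_k = 1 + (v_{k-1} + v_{k+1})/2 for 1 ≤ k ≤ 192. The particular solution to v_k − (v_{k-1} + v_{k+1})/2 = 1 is v_k = −k^2. Adding homogeneous solution A + B k and matching boundaries gives v_k = k (193 − k). Substituting k = 81: v_81 = 81 · 112 = 9072.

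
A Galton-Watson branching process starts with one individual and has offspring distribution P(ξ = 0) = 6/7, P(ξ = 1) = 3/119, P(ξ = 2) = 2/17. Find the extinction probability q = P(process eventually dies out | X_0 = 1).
q = 1

Mean offspring μ = 0·6/7 + 1·3/119 + 2·2/17 = 31/119 ≤ 1. For μ ≤ 1 with offspring not concentrated at 1, the Galton-Watson process goes extinct almost surely, so q = 1.
(Algebraic check: The pgf is f(s) = 6/7 + 3/119·s + 2/17·s². The extinction probability q is the smallest fixed point of f in [0, 1]. Setting s = f(s):
  2/17·s² + (3/119 − 1)·s + 6/7 = 0
  2/17·s² − (6/7 + 2/17)·s + 6/7 = 0
which factors as (s − 1)·(2/17·s − 6/7) = 0, giving roots s = 1 and s = (6/7)/(2/17) = 51/7. Since 51/7 ≥ 1, the smallest root in [0, 1] is s = 1.)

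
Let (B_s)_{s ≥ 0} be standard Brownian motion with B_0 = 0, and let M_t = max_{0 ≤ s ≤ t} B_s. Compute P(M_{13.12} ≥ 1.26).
P(M_{13.12} ≥ 1.26) = 2·P(B_{13.12} ≥ 1.26) = 2(1 − Φ(1.26/√13.12)) ≈ 0.7279

By the reflection principle for Brownian motion, P(M_t ≥ a) = 2 · P(B_t ≥ a) for a ≥ 0. Since B_t ~ N(0, t), P(B_t ≥ 1.26) = 1 − Φ(1.26/√t) = 1 − Φ(1.26/√13.12) = 1 − Φ(0.3479). So
  P(M_{13.12} ≥ 1.26) = 2(1 − Φ(0.3479)) ≈ 0.7279.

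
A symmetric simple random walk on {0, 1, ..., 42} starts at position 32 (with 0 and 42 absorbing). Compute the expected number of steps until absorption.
E[τ | X_0 = 32] = 320

Let v_k = E[τ | X_0 = k]. Boundary: v_0 = v_42 = 0. Recurrence: v_k = 1 + (v_{k-1} + v_{k+1})/2 for 1 ≤ k ≤ 41. The particular solution to v_k − (v_{k-1} + v_{k+1})/2 = 1 is v_k = −k^2. Adding homogeneous solution A + B k and matching boundaries gives v_k = k (42 − k). Substituting k = 32: v_32 = 32 · 10 = 320.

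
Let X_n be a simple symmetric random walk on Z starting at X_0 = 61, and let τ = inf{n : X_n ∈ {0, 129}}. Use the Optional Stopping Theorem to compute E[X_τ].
E[X_τ] = 61

X_n is a martingale and τ is a bounded-mean stopping time (indeed τ is finite a.s. with bounded expectation since the walk is in a bounded region). By the OST, E[X_τ] = E[X_0] = 61. Equivalently: E[X_τ] = 129 · P(hit 129 first) + 0 · P(hit 0 first) = 129 · (61/129) = 61.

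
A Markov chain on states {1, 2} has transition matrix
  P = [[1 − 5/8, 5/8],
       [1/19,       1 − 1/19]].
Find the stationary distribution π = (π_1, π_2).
π_1 = 8/103, π_2 = 95/103

Solve πP = π with π_1 + π_2 = 1. From πP = π: π_1 · (1 − 5/8) + π_2 · 1/19 = π_1 ⇒ π_2 · 1/19 = π_1 · 5/8 ⇒ π_2/π_1 = (5/8)/(1/19) = 95/8. Together with π_1 + π_2 = 1:
  π_1 = (1/19)/(5/8 + 1/19) = (1/19)/(103/152) = 8/103,
  π_2 = (5/8)/(5/8 + 1/19) = (5/8)/(103/152) = 95/103.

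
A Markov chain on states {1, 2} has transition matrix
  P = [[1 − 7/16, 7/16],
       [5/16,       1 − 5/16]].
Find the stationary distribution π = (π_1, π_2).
π_1 = 5/12, π_2 = 7/12

Solve πP = π with π_1 + π_2 = 1. From πP = π: π_1 · (1 − 7/16) + π_2 · 5/16 = π_1 ⇒ π_2 · 5/16 = π_1 · 7/16 ⇒ π_2/π_1 = (7/16)/(5/16) = 7/5. Together with π_1 + π_2 = 1:
  π_1 = (5/16)/(7/16 + 5/16) = (5/16)/(3/4) = 5/12,
  π_2 = (7/16)/(7/16 + 5/16) = (7/16)/(3/4) = 7/12.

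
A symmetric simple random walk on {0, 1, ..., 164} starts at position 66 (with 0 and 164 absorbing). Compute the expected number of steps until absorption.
E[τ | X_0 = 66] = 6468

Let v_k = E[τ | X_0 = k]. Boundary: v_0 = v_164 = 0. Recurrence: v_k = 1 + (v_{k-1} + v_{k+1})/2 for 1 ≤ k ≤ 163. The particular solution to v_k − (v_{k-1} + v_{k+1})/2 = 1 is v_k = −k^2. Adding homogeneous solution A + B k and matching boundaries gives v_k = k (164 − k). Substituting k = 66: v_66 = 66 · 98 = 6468.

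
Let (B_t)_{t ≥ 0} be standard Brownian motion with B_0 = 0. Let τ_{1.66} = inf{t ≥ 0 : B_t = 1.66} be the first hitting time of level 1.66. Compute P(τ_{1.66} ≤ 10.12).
P(τ_{1.66} ≤ 10.12) = 2(1 − Φ(1.66/√10.12)) = 2(1 − Φ(0.5218)) ≈ 0.6018

By the reflection principle for standard BM, P(τ_b ≤ t) = 2 · P(B_t ≥ b). Since B_t ~ N(0, t), P(B_t ≥ 1.66) = 1 − Φ(1.66/√t) = 1 − Φ(1.66/√10.12) = 1 − Φ(0.5218) ≈ 0.30090. Doubling: P(τ_{1.66} ≤ 10.12) ≈ 2 · 0.30090 = 0.60180 ≈ 0.6018.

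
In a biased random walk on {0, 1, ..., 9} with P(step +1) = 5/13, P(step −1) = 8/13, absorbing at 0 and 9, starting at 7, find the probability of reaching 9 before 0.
P(hit 9 before 0) = (1 − (8/5)^7) / (1 − (8/5)^9) = 16825225/44088201

Let u_k denote P(reach 9 before 0 | start at k). Boundary: u_0 = 0, u_9 = 1. Recurrence: u_k = 5/13·u_{k+1} + 8/13·u_{k-1} for 1 ≤ k ≤ 8. Try u_k = A + B·r^k with r = q/p = (8/13)/(5/13) = 8/5. Substitution satisfies the recurrence; boundary conditions give:
  u_k = (1 − r^k) / (1 − r^N) = (1 − (8/5)^7) / (1 − (8/5)^9) = 16825225/44088201.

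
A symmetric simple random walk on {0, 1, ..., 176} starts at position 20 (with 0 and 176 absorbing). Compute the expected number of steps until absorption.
E[τ | X_0 = 20] = 3120

Let v_k = E[τ | X_0 = k]. Boundary: v_0 = v_176 = 0. Recurrence: v_k = 1 + (v_{k-1} + v_{k+1})/2 for 1 ≤ k ≤ 175. The particular solution to v_k − (v_{k-1} + v_{k+1})/2 = 1 is v_k = −k^2. Adding homogeneous solution A + B k and matching boundaries gives v_k = k (176 − k). Substituting k = 20: v_20 = 20 · 156 = 3120.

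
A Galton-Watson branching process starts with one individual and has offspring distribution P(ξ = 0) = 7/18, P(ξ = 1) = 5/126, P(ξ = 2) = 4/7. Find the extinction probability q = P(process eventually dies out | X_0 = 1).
q = 49/72

The pgf is f(s) = 7/18 + 5/126·s + 4/7·s². The extinction probability q is the smallest fixed point of f in [0, 1]. Setting s = f(s):
  4/7·s² + (5/126 − 1)·s + 7/18 = 0
  4/7·s² − (7/18 + 4/7)·s + 7/18 = 0
which factors as (s − 1)·(4/7·s − 7/18) = 0, giving roots s = 1 and s = (7/18)/(4/7) = 49/72.
Mean offspring μ = 5/126 + 2·4/7 = 149/126 > 1 (supercritical), so q < 1. The extinction probability is the smaller root: q = (7/18)/(4/7) = 49/72.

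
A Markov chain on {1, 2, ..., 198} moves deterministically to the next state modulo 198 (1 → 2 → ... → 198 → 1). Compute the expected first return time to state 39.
E[T_39 | X_0 = 39] = 198

The chain cycles deterministically, so starting at state 39 it returns in exactly 198 steps. Equivalently, the stationary distribution is uniform π_j = 1/198 for every state j, so by Kac's formula E[T_39] = 1/π_39 = 198.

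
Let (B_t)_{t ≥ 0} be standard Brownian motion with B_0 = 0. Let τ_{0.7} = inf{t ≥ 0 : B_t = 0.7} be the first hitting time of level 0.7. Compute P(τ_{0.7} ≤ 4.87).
P(τ_{0.7} ≤ 4.87) = 2(1 − Φ(0.7/√4.87)) = 2(1 − Φ(0.3172)) ≈ 0.7511

By the reflection principle for standard BM, P(τ_b ≤ t) = 2 · P(B_t ≥ b). Since B_t ~ N(0, t), P(B_t ≥ 0.7) = 1 − Φ(0.7/√t) = 1 − Φ(0.7/√4.87) = 1 − Φ(0.3172) ≈ 0.37555. Doubling: P(τ_{0.7} ≤ 4.87) ≈ 2 · 0.37555 = 0.75110 ≈ 0.7511.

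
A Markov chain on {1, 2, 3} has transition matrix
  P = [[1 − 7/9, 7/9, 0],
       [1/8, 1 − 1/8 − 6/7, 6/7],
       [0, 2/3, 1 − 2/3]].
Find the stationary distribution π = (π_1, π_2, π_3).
π = (9/137, 56/137, 72/137)

This is a birth-death chain on three states, which satisfies detailed balance: π_1 · P_{12} = π_2 · P_{21} and π_2 · P_{23} = π_3 · P_{32}.
From π_1 · 7/9 = π_2 · 1/8: π_2/π_1 = (7/9)/(1/8) = 56/9.
From π_2 · 6/7 = π_3 · 2/3: π_3/π_2 = (6/7)/(2/3) = 9/7.
Take π_1 proportional to 1; then unnormalized π = (1, 56/9, 8). Normalize by dividing by the sum 137/9:
  π = (9/137, 56/137, 72/137).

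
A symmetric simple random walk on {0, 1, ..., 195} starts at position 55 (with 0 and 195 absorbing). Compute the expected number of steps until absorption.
E[τ | X_0 = 55] = 7700

Let v_k = E[τ | X_0 = k]. Boundary: v_0 = v_195 = 0. Recurrence: v_k = 1 + (v_{k-1} + v_{k+1})/2 for 1 ≤ k ≤ 194. The particular solution to v_k − (v_{k-1} + v_{k+1})/2 = 1 is v_k = −k^2. Adding homogeneous solution A + B k and matching boundaries gives v_k = k (195 − k). Substituting k = 55: v_55 = 55 · 140 = 7700.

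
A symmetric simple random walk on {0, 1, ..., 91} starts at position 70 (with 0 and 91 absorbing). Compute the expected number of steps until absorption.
E[τ | X_0 = 70] = 1470

Let v_k = E[τ | X_0 = k]. Boundary: v_0 = v_91 = 0. Recurrence: v_k = 1 + (v_{k-1} + v_{k+1})/2 for 1 ≤ k ≤ 90. The particular solution to v_k − (v_{k-1} + v_{k+1})/2 = 1 is v_k = −k^2. Adding homogeneous solution A + B k and matching boundaries gives v_k = k (91 − k). Substituting k = 70: v_70 = 70 · 21 = 1470.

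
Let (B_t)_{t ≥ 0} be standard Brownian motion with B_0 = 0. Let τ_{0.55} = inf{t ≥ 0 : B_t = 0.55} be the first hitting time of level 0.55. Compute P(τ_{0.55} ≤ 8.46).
P(τ_{0.55} ≤ 8.46) = 2(1 − Φ(0.55/√8.46)) = 2(1 − Φ(0.1891)) ≈ 0.8500

By the reflection principle for standard BM, P(τ_b ≤ t) = 2 · P(B_t ≥ b). Since B_t ~ N(0, t), P(B_t ≥ 0.55) = 1 − Φ(0.55/√t) = 1 − Φ(0.55/√8.46) = 1 − Φ(0.1891) ≈ 0.42501. Doubling: P(τ_{0.55} ≤ 8.46) ≈ 2 · 0.42501 = 0.85002 ≈ 0.8500.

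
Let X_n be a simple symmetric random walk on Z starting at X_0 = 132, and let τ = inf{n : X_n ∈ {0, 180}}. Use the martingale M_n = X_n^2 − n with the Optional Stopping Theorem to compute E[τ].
E[τ] = 6336

M_n = X_n^2 − n is a martingale (since E[X_{n+1}^2 | F_n] = X_n^2 + 1). By OST (τ has finite mean in a bounded region), E[M_τ] = E[M_0] = X_0^2 − 0 = 132^2 = 17424. Also E[M_τ] = E[X_τ^2] − E[τ]. The walk exits at 0 or 180, with P(hit 180 first) = 132/180, so E[X_τ^2] = 180^2 · 132/180 + 0 = 23760. Thus E[τ] = E[X_τ^2] − E[M_τ] = 23760 − 17424 = 6336 = 132(180 − 132) = 6336.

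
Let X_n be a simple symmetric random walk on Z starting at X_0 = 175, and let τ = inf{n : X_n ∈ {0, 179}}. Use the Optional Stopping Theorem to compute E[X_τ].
E[X_τ] = 175

X_n is a martingale and τ is a bounded-mean stopping time (indeed τ is finite a.s. with bounded expectation since the walk is in a bounded region). By the OST, E[X_τ] = E[X_0] = 175. Equivalently: E[X_τ] = 179 · P(hit 179 first) + 0 · P(hit 0 first) = 179 · (175/179) = 175.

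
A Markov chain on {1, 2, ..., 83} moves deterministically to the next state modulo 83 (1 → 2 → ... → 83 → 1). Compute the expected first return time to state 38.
E[T_38 | X_0 = 38] = 83

The chain cycles deterministically, so starting at state 38 it returns in exactly 83 steps. Equivalently, the stationary distribution is uniform π_j = 1/83 for every state j, so by Kac's formula E[T_38] = 1/π_38 = 83.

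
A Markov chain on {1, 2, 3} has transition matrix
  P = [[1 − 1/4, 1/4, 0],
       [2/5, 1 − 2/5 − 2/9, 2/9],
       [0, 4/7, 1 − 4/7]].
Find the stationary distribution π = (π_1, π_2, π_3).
π = (144/269, 90/269, 35/269)

This is a birth-death chain on three states, which satisfies detailed balance: π_1 · P_{12} = π_2 · P_{21} and π_2 · P_{23} = π_3 · P_{32}.
From π_1 · 1/4 = π_2 · 2/5: π_2/π_1 = (1/4)/(2/5) = 5/8.
From π_2 · 2/9 = π_3 · 4/7: π_3/π_2 = (2/9)/(4/7) = 7/18.
Take π_1 proportional to 1; then unnormalized π = (1, 5/8, 35/144). Normalize by dividing by the sum 269/144:
  π = (144/269, 90/269, 35/269).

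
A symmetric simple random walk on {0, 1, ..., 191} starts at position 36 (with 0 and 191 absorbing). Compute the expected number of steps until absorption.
E[τ | X_0 = 36] = 5580

Let v_k = E[τ | X_0 = k]. Boundary: v_0 = v_191 = 0. Recurrence: v_k = 1 + (v_{k-1} + v_{k+1})/2 for 1 ≤ k ≤ 190. The particular solution to v_k − (v_{k-1} + v_{k+1})/2 = 1 is v_k = −k^2. Adding homogeneous solution A + B k and matching boundaries gives v_k = k (191 − k). Substituting k = 36: v_36 = 36 · 155 = 5580.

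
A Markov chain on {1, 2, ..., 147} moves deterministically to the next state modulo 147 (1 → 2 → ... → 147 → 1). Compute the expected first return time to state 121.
E[T_121 | X_0 = 121] = 147

The chain cycles deterministically, so starting at state 121 it returns in exactly 147 steps. Equivalently, the stationary distribution is uniform π_j = 1/147 for every state j, so by Kac's formula E[T_121] = 1/π_121 = 147.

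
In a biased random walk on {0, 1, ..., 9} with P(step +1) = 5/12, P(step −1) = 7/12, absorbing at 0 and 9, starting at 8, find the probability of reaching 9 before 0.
P(hit 9 before 0) = (1 − (7/5)^8) / (1 − (7/5)^9) = 13435440/19200241

Let u_k denote P(reach 9 before 0 | start at k). Boundary: u_0 = 0, u_9 = 1. Recurrence: u_k = 5/12·u_{k+1} + 7/12·u_{k-1} for 1 ≤ k ≤ 8. Try u_k = A + B·r^k with r = q/p = (7/12)/(5/12) = 7/5. Substitution satisfies the recurrence; boundary conditions give:
  u_k = (1 − r^k) / (1 − r^N) = (1 − (7/5)^8) / (1 − (7/5)^9) = 13435440/19200241.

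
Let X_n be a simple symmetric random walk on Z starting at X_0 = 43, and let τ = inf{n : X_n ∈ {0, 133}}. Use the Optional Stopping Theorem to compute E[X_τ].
E[X_τ] = 43

X_n is a martingale and τ is a bounded-mean stopping time (indeed τ is finite a.s. with bounded expectation since the walk is in a bounded region). By the OST, E[X_τ] = E[X_0] = 43. Equivalently: E[X_τ] = 133 · P(hit 133 first) + 0 · P(hit 0 first) = 133 · (43/133) = 43.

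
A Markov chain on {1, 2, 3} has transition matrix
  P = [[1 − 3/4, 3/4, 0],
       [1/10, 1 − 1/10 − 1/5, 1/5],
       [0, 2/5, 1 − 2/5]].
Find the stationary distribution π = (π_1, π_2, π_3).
π = (4/49, 30/49, 15/49)

This is a birth-death chain on three states, which satisfies detailed balance: π_1 · P_{12} = π_2 · P_{21} and π_2 · P_{23} = π_3 · P_{32}.
From π_1 · 3/4 = π_2 · 1/10: π_2/π_1 = (3/4)/(1/10) = 15/2.
From π_2 · 1/5 = π_3 · 2/5: π_3/π_2 = (1/5)/(2/5) = 1/2.
Take π_1 proportional to 1; then unnormalized π = (1, 15/2, 15/4). Normalize by dividing by the sum 49/4:
  π = (4/49, 30/49, 15/49).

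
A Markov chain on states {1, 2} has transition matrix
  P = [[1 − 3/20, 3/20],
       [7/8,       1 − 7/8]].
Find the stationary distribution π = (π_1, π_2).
π_1 = 35/41, π_2 = 6/41

Solve πP = π with π_1 + π_2 = 1. From πP = π: π_1 · (1 − 3/20) + π_2 · 7/8 = π_1 ⇒ π_2 · 7/8 = π_1 · 3/20 ⇒ π_2/π_1 = (3/20)/(7/8) = 6/35. Together with π_1 + π_2 = 1:
  π_1 = (7/8)/(3/20 + 7/8) = (7/8)/(41/40) = 35/41,
  π_2 = (3/20)/(3/20 + 7/8) = (3/20)/(41/40) = 6/41.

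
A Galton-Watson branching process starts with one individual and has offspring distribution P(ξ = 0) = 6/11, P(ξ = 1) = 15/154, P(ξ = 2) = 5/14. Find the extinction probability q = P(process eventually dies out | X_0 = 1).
q = 1

Mean offspring μ = 0·6/11 + 1·15/154 + 2·5/14 = 125/154 ≤ 1. For μ ≤ 1 with offspring not concentrated at 1, the Galton-Watson process goes extinct almost surely, so q = 1.
(Algebraic check: The pgf is f(s) = 6/11 + 15/154·s + 5/14·s². The extinction probability q is the smallest fixed point of f in [0, 1]. Setting s = f(s):
  5/14·s² + (15/154 − 1)·s + 6/11 = 0
  5/14·s² − (6/11 + 5/14)·s + 6/11 = 0
which factors as (s − 1)·(5/14·s − 6/11) = 0, giving roots s = 1 and s = (6/11)/(5/14) = 84/55. Since 84/55 ≥ 1, the smallest root in [0, 1] is s = 1.)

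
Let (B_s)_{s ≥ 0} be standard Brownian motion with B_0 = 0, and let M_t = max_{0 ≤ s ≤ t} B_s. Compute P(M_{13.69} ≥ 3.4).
P(M_{13.69} ≥ 3.4) = 2·P(B_{13.69} ≥ 3.4) = 2(1 − Φ(3.4/√13.69)) ≈ 0.3581

By the reflection principle for Brownian motion, P(M_t ≥ a) = 2 · P(B_t ≥ a) for a ≥ 0. Since B_t ~ N(0, t), P(B_t ≥ 3.4) = 1 − Φ(3.4/√t) = 1 − Φ(3.4/√13.69) = 1 − Φ(0.9189). So
  P(M_{13.69} ≥ 3.4) = 2(1 − Φ(0.9189)) ≈ 0.3581.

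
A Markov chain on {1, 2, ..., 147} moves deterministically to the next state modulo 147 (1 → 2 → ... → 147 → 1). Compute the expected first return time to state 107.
E[T_107 | X_0 = 107] = 147

The chain cycles deterministically, so starting at state 107 it returns in exactly 147 steps. Equivalently, the stationary distribution is uniform π_j = 1/147 for every state j, so by Kac's formula E[T_107] = 1/π_107 = 147.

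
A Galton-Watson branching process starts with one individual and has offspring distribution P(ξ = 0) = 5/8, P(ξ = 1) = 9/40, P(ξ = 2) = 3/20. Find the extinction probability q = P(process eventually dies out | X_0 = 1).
q = 1

Mean offspring μ = 0·5/8 + 1·9/40 + 2·3/20 = 21/40 ≤ 1. For μ ≤ 1 with offspring not concentrated at 1, the Galton-Watson process goes extinct almost surely, so q = 1.
(Algebraic check: The pgf is f(s) = 5/8 + 9/40·s + 3/20·s². The extinction probability q is the smallest fixed point of f in [0, 1]. Setting s = f(s):
  3/20·s² + (9/40 − 1)·s + 5/8 = 0
  3/20·s² − (5/8 + 3/20)·s + 5/8 = 0
which factors as (s − 1)·(3/20·s − 5/8) = 0, giving roots s = 1 and s = (5/8)/(3/20) = 25/6. Since 25/6 ≥ 1, the smallest root in [0, 1] is s = 1.)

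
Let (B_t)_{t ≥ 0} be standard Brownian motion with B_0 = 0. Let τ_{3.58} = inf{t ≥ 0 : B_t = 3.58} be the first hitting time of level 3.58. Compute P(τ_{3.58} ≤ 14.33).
P(τ_{3.58} ≤ 14.33) = 2(1 − Φ(3.58/√14.33)) = 2(1 − Φ(0.9457)) ≈ 0.3443

By the reflection principle for standard BM, P(τ_b ≤ t) = 2 · P(B_t ≥ b). Since B_t ~ N(0, t), P(B_t ≥ 3.58) = 1 − Φ(3.58/√t) = 1 − Φ(3.58/√14.33) = 1 − Φ(0.9457) ≈ 0.17215. Doubling: P(τ_{3.58} ≤ 14.33) ≈ 2 · 0.17215 = 0.34430 ≈ 0.3443.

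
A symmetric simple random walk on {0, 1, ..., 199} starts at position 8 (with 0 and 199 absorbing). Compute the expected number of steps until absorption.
E[τ | X_0 = 8] = 1528

Let v_k = E[τ | X_0 = k]. Boundary: v_0 = v_199 = 0. Recurrence: v_k = 1 + (v_{k-1} + v_{k+1})/2 for 1 ≤ k ≤ 198. The particular solution to v_k − (v_{k-1} + v_{k+1})/2 = 1 is v_k = −k^2. Adding homogeneous solution A + B k and matching boundaries gives v_k = k (199 − k). Substituting k = 8: v_8 = 8 · 191 = 1528.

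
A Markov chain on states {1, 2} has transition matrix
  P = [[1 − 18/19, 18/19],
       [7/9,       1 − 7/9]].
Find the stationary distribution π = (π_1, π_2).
π_1 = 133/295, π_2 = 162/295

Solve πP = π with π_1 + π_2 = 1. From πP = π: π_1 · (1 − 18/19) + π_2 · 7/9 = π_1 ⇒ π_2 · 7/9 = π_1 · 18/19 ⇒ π_2/π_1 = (18/19)/(7/9) = 162/133. Together with π_1 + π_2 = 1:
  π_1 = (7/9)/(18/19 + 7/9) = (7/9)/(295/171) = 133/295,
  π_2 = (18/19)/(18/19 + 7/9) = (18/19)/(295/171) = 162/295.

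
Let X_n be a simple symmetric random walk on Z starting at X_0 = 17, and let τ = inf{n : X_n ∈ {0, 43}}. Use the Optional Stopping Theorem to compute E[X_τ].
E[X_τ] = 17

X_n is a martingale and τ is a bounded-mean stopping time (indeed τ is finite a.s. with bounded expectation since the walk is in a bounded region). By the OST, E[X_τ] = E[X_0] = 17. Equivalently: E[X_τ] = 43 · P(hit 43 first) + 0 · P(hit 0 first) = 43 · (17/43) = 17.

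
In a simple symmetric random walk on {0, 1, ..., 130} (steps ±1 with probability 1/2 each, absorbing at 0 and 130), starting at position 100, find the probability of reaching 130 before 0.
P(hit 130 before 0) = 100/130 = 10/13

Let u_k = P(hit 130 before 0 | start at k). Then u_0 = 0, u_130 = 1, and u_k = u_{k-1}/2 + u_{k+1}/2 for 1 ≤ k ≤ 129. This harmonic recurrence is solved by u_k = k/130, giving u_100 = 100/130 = 10/13.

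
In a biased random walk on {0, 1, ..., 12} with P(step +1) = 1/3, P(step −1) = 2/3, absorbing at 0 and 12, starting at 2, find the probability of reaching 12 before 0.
P(hit 12 before 0) = (1 − (2)^2) / (1 − (2)^12) = 1/1365

Let u_k denote P(reach 12 before 0 | start at k). Boundary: u_0 = 0, u_12 = 1. Recurrence: u_k = 1/3·u_{k+1} + 2/3·u_{k-1} for 1 ≤ k ≤ 11. Try u_k = A + B·r^k with r = q/p = (2/3)/(1/3) = 2. Substitution satisfies the recurrence; boundary conditions give:
  u_k = (1 − r^k) / (1 − r^N) = (1 − (2)^2) / (1 − (2)^12) = 1/1365.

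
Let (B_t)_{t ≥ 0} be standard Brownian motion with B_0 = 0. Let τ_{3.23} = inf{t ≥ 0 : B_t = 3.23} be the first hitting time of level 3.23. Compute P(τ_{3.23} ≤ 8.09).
P(τ_{3.23} ≤ 8.09) = 2(1 − Φ(3.23/√8.09)) = 2(1 − Φ(1.1356)) ≈ 0.2561

By the reflection principle for standard BM, P(τ_b ≤ t) = 2 · P(B_t ≥ b). Since B_t ~ N(0, t), P(B_t ≥ 3.23) = 1 − Φ(3.23/√t) = 1 − Φ(3.23/√8.09) = 1 − Φ(1.1356) ≈ 0.12806. Doubling: P(τ_{3.23} ≤ 8.09) ≈ 2 · 0.12806 = 0.25612 ≈ 0.2561.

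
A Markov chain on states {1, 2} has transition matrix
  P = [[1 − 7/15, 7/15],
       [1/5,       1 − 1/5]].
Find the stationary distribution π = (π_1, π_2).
π_1 = 3/10, π_2 = 7/10

Solve πP = π with π_1 + π_2 = 1. From πP = π: π_1 · (1 − 7/15) + π_2 · 1/5 = π_1 ⇒ π_2 · 1/5 = π_1 · 7/15 ⇒ π_2/π_1 = (7/15)/(1/5) = 7/3. Together with π_1 + π_2 = 1:
  π_1 = (1/5)/(7/15 + 1/5) = (1/5)/(2/3) = 3/10,
  π_2 = (7/15)/(7/15 + 1/5) = (7/15)/(2/3) = 7/10.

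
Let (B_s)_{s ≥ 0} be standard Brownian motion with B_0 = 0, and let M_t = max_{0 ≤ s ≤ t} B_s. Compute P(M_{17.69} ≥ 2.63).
P(M_{17.69} ≥ 2.63) = 2·P(B_{17.69} ≥ 2.63) = 2(1 − Φ(2.63/√17.69)) ≈ 0.5318

By the reflection principle for Brownian motion, P(M_t ≥ a) = 2 · P(B_t ≥ a) for a ≥ 0. Since B_t ~ N(0, t), P(B_t ≥ 2.63) = 1 − Φ(2.63/√t) = 1 − Φ(2.63/√17.69) = 1 − Φ(0.6253). So
  P(M_{17.69} ≥ 2.63) = 2(1 − Φ(0.6253)) ≈ 0.5318.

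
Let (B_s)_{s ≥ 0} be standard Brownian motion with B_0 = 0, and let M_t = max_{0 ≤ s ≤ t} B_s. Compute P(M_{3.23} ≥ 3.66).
P(M_{3.23} ≥ 3.66) = 2·P(B_{3.23} ≥ 3.66) = 2(1 − Φ(3.66/√3.23)) ≈ 0.0417

By the reflection principle for Brownian motion, P(M_t ≥ a) = 2 · P(B_t ≥ a) for a ≥ 0. Since B_t ~ N(0, t), P(B_t ≥ 3.66) = 1 − Φ(3.66/√t) = 1 − Φ(3.66/√3.23) = 1 − Φ(2.0365). So
  P(M_{3.23} ≥ 3.66) = 2(1 − Φ(2.0365)) ≈ 0.0417.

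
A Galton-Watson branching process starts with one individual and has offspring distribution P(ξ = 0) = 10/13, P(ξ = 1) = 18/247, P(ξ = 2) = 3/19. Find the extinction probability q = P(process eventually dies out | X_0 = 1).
q = 1

Mean offspring μ = 0·10/13 + 1·18/247 + 2·3/19 = 96/247 ≤ 1. For μ ≤ 1 with offspring not concentrated at 1, the Galton-Watson process goes extinct almost surely, so q = 1.
(Algebraic check: The pgf is f(s) = 10/13 + 18/247·s + 3/19·s². The extinction probability q is the smallest fixed point of f in [0, 1]. Setting s = f(s):
  3/19·s² + (18/247 − 1)·s + 10/13 = 0
  3/19·s² − (10/13 + 3/19)·s + 10/13 = 0
which factors as (s − 1)·(3/19·s − 10/13) = 0, giving roots s = 1 and s = (10/13)/(3/19) = 190/39. Since 190/39 ≥ 1, the smallest root in [0, 1] is s = 1.)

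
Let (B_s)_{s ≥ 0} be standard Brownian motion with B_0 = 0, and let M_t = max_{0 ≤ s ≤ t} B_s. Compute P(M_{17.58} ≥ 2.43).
P(M_{17.58} ≥ 2.43) = 2·P(B_{17.58} ≥ 2.43) = 2(1 − Φ(2.43/√17.58)) ≈ 0.5622

By the reflection principle for Brownian motion, P(M_t ≥ a) = 2 · P(B_t ≥ a) for a ≥ 0. Since B_t ~ N(0, t), P(B_t ≥ 2.43) = 1 − Φ(2.43/√t) = 1 − Φ(2.43/√17.58) = 1 − Φ(0.5796). So
  P(M_{17.58} ≥ 2.43) = 2(1 − Φ(0.5796)) ≈ 0.5622.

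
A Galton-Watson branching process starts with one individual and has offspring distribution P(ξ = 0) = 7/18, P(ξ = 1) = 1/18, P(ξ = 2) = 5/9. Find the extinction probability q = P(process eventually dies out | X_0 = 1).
q = 7/10

The pgf is f(s) = 7/18 + 1/18·s + 5/9·s². The extinction probability q is the smallest fixed point of f in [0, 1]. Setting s = f(s):
  5/9·s² + (1/18 − 1)·s + 7/18 = 0
  5/9·s² − (7/18 + 5/9)·s + 7/18 = 0
which factors as (s − 1)·(5/9·s − 7/18) = 0, giving roots s = 1 and s = (7/18)/(5/9) = 7/10.
Mean offspring μ = 1/18 + 2·5/9 = 7/6 > 1 (supercritical), so q < 1. The extinction probability is the smaller root: q = (7/18)/(5/9) = 7/10.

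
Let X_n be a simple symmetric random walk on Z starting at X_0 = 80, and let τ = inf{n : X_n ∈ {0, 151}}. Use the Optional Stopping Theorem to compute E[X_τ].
E[X_τ] = 80

X_n is a martingale and τ is a bounded-mean stopping time (indeed τ is finite a.s. with bounded expectation since the walk is in a bounded region). By the OST, E[X_τ] = E[X_0] = 80. Equivalently: E[X_τ] = 151 · P(hit 151 first) + 0 · P(hit 0 first) = 151 · (80/151) = 80.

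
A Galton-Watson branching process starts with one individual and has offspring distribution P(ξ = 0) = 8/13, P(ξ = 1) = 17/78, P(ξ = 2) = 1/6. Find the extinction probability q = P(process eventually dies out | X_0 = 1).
q = 1

Mean offspring μ = 0·8/13 + 1·17/78 + 2·1/6 = 43/78 ≤ 1. For μ ≤ 1 with offspring not concentrated at 1, the Galton-Watson process goes extinct almost surely, so q = 1.
(Algebraic check: The pgf is f(s) = 8/13 + 17/78·s + 1/6·s². The extinction probability q is the smallest fixed point of f in [0, 1]. Setting s = f(s):
  1/6·s² + (17/78 − 1)·s + 8/13 = 0
  1/6·s² − (8/13 + 1/6)·s + 8/13 = 0
which factors as (s − 1)·(1/6·s − 8/13) = 0, giving roots s = 1 and s = (8/13)/(1/6) = 48/13. Since 48/13 ≥ 1, the smallest root in [0, 1] is s = 1.)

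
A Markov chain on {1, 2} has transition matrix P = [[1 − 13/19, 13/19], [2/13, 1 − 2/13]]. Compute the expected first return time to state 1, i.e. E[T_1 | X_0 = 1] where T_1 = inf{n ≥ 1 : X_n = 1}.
E[T_1 | X_0 = 1] = 1/π_1 = 207/38

For an irreducible recurrent Markov chain with stationary distribution π, E[T_i | X_0 = i] = 1/π_i (Kac's formula). Here π_1 = (2/13)/(13/19 + 2/13) = (2/13)/(207/247) = 38/207, so E[T_1 | X_0 = 1] = 1/π_1 = (13/19 + 2/13)/(2/13) = (207/247)/(2/13) = 207/38.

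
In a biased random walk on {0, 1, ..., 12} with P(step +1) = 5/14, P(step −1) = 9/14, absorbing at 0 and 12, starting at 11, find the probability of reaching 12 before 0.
P(hit 12 before 0) = (1 − (9/5)^11) / (1 − (9/5)^12) = 39165289355/70546348964

Let u_k denote P(reach 12 before 0 | start at k). Boundary: u_0 = 0, u_12 = 1. Recurrence: u_k = 5/14·u_{k+1} + 9/14·u_{k-1} for 1 ≤ k ≤ 11. Try u_k = A + B·r^k with r = q/p = (9/14)/(5/14) = 9/5. Substitution satisfies the recurrence; boundary conditions give:
  u_k = (1 − r^k) / (1 − r^N) = (1 − (9/5)^11) / (1 − (9/5)^12) = 39165289355/70546348964.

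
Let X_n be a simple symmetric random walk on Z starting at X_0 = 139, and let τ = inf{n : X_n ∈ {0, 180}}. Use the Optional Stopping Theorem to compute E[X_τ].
E[X_τ] = 139

X_n is a martingale and τ is a bounded-mean stopping time (indeed τ is finite a.s. with bounded expectation since the walk is in a bounded region). By the OST, E[X_τ] = E[X_0] = 139. Equivalently: E[X_τ] = 180 · P(hit 180 first) + 0 · P(hit 0 first) = 180 · (139/180) = 139.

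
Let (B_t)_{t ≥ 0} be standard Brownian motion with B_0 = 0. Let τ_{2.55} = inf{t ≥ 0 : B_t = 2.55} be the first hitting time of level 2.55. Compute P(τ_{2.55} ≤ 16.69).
P(τ_{2.55} ≤ 16.69) = 2(1 − Φ(2.55/√16.69)) = 2(1 − Φ(0.6242)) ≈ 0.5325

By the reflection principle for standard BM, P(τ_b ≤ t) = 2 · P(B_t ≥ b). Since B_t ~ N(0, t), P(B_t ≥ 2.55) = 1 − Φ(2.55/√t) = 1 − Φ(2.55/√16.69) = 1 − Φ(0.6242) ≈ 0.26625. Doubling: P(τ_{2.55} ≤ 16.69) ≈ 2 · 0.26625 = 0.53250 ≈ 0.5325.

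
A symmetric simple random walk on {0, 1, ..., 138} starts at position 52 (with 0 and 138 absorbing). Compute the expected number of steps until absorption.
E[τ | X_0 = 52] = 4472

Let v_k = E[τ | X_0 = k]. Boundary: v_0 = v_138 = 0. Recurrence: v_k = 1 + (v_{k-1} + v_{k+1})/2 for 1 ≤ k ≤ 137. The particular solution to v_k − (v_{k-1} + v_{k+1})/2 = 1 is v_k = −k^2. Adding homogeneous solution A + B k and matching boundaries gives v_k = k (138 − k). Substituting k = 52: v_52 = 52 · 86 = 4472.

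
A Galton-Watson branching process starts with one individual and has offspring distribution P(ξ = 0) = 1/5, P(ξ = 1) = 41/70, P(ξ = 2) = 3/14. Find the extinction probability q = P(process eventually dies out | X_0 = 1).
q = 14/15

The pgf is f(s) = 1/5 + 41/70·s + 3/14·s². The extinction probability q is the smallest fixed point of f in [0, 1]. Setting s = f(s):
  3/14·s² + (41/70 − 1)·s + 1/5 = 0
  3/14·s² − (1/5 + 3/14)·s + 1/5 = 0
which factors as (s − 1)·(3/14·s − 1/5) = 0, giving roots s = 1 and s = (1/5)/(3/14) = 14/15.
Mean offspring μ = 41/70 + 2·3/14 = 71/70 > 1 (supercritical), so q < 1. The extinction probability is the smaller root: q = (1/5)/(3/14) = 14/15.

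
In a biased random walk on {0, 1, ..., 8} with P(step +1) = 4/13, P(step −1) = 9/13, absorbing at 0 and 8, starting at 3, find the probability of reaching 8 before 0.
P(hit 8 before 0) = (1 − (9/4)^3) / (1 − (9/4)^8) = 136192/8596237

Let u_k denote P(reach 8 before 0 | start at k). Boundary: u_0 = 0, u_8 = 1. Recurrence: u_k = 4/13·u_{k+1} + 9/13·u_{k-1} for 1 ≤ k ≤ 7. Try u_k = A + B·r^k with r = q/p = (9/13)/(4/13) = 9/4. Substitution satisfies the recurrence; boundary conditions give:
  u_k = (1 − r^k) / (1 − r^N) = (1 − (9/4)^3) / (1 − (9/4)^8) = 136192/8596237.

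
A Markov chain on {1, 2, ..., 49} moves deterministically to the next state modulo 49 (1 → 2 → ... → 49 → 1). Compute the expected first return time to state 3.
E[T_3 | X_0 = 3] = 49

The chain cycles deterministically, so starting at state 3 it returns in exactly 49 steps. Equivalently, the stationary distribution is uniform π_j = 1/49 for every state j, so by Kac's formula E[T_3] = 1/π_3 = 49.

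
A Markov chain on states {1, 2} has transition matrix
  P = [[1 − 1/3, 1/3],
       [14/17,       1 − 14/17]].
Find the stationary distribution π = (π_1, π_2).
π_1 = 42/59, π_2 = 17/59

Solve πP = π with π_1 + π_2 = 1. From πP = π: π_1 · (1 − 1/3) + π_2 · 14/17 = π_1 ⇒ π_2 · 14/17 = π_1 · 1/3 ⇒ π_2/π_1 = (1/3)/(14/17) = 17/42. Together with π_1 + π_2 = 1:
  π_1 = (14/17)/(1/3 + 14/17) = (14/17)/(59/51) = 42/59,
  π_2 = (1/3)/(1/3 + 14/17) = (1/3)/(59/51) = 17/59.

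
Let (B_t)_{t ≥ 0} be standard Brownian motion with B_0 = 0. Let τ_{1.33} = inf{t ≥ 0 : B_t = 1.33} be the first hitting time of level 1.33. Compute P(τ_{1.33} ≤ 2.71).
P(τ_{1.33} ≤ 2.71) = 2(1 − Φ(1.33/√2.71)) = 2(1 − Φ(0.8079)) ≈ 0.4191

By the reflection principle for standard BM, P(τ_b ≤ t) = 2 · P(B_t ≥ b). Since B_t ~ N(0, t), P(B_t ≥ 1.33) = 1 − Φ(1.33/√t) = 1 − Φ(1.33/√2.71) = 1 − Φ(0.8079) ≈ 0.20957. Doubling: P(τ_{1.33} ≤ 2.71) ≈ 2 · 0.20957 = 0.41914 ≈ 0.4191.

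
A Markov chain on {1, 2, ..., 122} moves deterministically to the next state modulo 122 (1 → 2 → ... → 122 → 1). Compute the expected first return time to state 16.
E[T_16 | X_0 = 16] = 122

The chain cycles deterministically, so starting at state 16 it returns in exactly 122 steps. Equivalently, the stationary distribution is uniform π_j = 1/122 for every state j, so by Kac's formula E[T_16] = 1/π_16 = 122.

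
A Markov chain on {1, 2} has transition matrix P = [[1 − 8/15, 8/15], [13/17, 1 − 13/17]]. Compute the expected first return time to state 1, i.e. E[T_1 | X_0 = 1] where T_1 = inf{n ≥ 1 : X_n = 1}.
E[T_1 | X_0 = 1] = 1/π_1 = 331/195

For an irreducible recurrent Markov chain with stationary distribution π, E[T_i | X_0 = i] = 1/π_i (Kac's formula). Here π_1 = (13/17)/(8/15 + 13/17) = (13/17)/(331/255) = 195/331, so E[T_1 | X_0 = 1] = 1/π_1 = (8/15 + 13/17)/(13/17) = (331/255)/(13/17) = 331/195.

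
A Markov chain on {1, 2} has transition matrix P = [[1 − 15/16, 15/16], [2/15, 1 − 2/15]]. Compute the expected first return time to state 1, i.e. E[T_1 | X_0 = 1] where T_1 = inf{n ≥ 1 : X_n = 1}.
E[T_1 | X_0 = 1] = 1/π_1 = 257/32

For an irreducible recurrent Markov chain with stationary distribution π, E[T_i | X_0 = i] = 1/π_i (Kac's formula). Here π_1 = (2/15)/(15/16 + 2/15) = (2/15)/(257/240) = 32/257, so E[T_1 | X_0 = 1] = 1/π_1 = (15/16 + 2/15)/(2/15) = (257/240)/(2/15) = 257/32.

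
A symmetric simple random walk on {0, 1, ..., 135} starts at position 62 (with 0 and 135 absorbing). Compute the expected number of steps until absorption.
E[τ | X_0 = 62] = 4526

Let v_k = E[τ | X_0 = k]. Boundary: v_0 = v_135 = 0. Recurrence: v_k = 1 + (v_{k-1} + v_{k+1})/2 for 1 ≤ k ≤ 134. The particular solution to v_k − (v_{k-1} + v_{k+1})/2 = 1 is v_k = −k^2. Adding homogeneous solution A + B k and matching boundaries gives v_k = k (135 − k). Substituting k = 62: v_62 = 62 · 73 = 4526.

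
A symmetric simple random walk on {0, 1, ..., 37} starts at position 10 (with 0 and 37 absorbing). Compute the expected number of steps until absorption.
E[τ | X_0 = 10] = 270

Let v_k = E[τ | X_0 = k]. Boundary: v_0 = v_37 = 0. Recurrence: v_k = 1 + (v_{k-1} + v_{k+1})/2 for 1 ≤ k ≤ 36. The particular solution to v_k − (v_{k-1} + v_{k+1})/2 = 1 is v_k = −k^2. Adding homogeneous solution A + B k and matching boundaries gives v_k = k (37 − k). Substituting k = 10: v_10 = 10 · 27 = 270.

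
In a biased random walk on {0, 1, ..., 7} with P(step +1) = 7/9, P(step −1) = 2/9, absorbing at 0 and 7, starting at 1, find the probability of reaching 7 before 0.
P(hit 7 before 0) = (1 − (2/7)^1) / (1 − (2/7)^7) = 117649/164683

Let u_k denote P(reach 7 before 0 | start at k). Boundary: u_0 = 0, u_7 = 1. Recurrence: u_k = 7/9·u_{k+1} + 2/9·u_{k-1} for 1 ≤ k ≤ 6. Try u_k = A + B·r^k with r = q/p = (2/9)/(7/9) = 2/7. Substitution satisfies the recurrence; boundary conditions give:
  u_k = (1 − r^k) / (1 − r^N) = (1 − (2/7)^1) / (1 − (2/7)^7) = 117649/164683.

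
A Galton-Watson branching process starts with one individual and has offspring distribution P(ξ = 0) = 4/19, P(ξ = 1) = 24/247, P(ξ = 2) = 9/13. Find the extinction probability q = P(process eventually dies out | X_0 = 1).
q = 52/171

The pgf is f(s) = 4/19 + 24/247·s + 9/13·s². The extinction probability q is the smallest fixed point of f in [0, 1]. Setting s = f(s):
  9/13·s² + (24/247 − 1)·s + 4/19 = 0
  9/13·s² − (4/19 + 9/13)·s + 4/19 = 0
which factors as (s − 1)·(9/13·s − 4/19) = 0, giving roots s = 1 and s = (4/19)/(9/13) = 52/171.
Mean offspring μ = 24/247 + 2·9/13 = 366/247 > 1 (supercritical), so q < 1. The extinction probability is the smaller root: q = (4/19)/(9/13) = 52/171.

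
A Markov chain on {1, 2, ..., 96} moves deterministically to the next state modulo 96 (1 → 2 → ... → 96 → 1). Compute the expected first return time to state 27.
E[T_27 | X_0 = 27] = 96

The chain cycles deterministically, so starting at state 27 it returns in exactly 96 steps. Equivalently, the stationary distribution is uniform π_j = 1/96 for every state j, so by Kac's formula E[T_27] = 1/π_27 = 96.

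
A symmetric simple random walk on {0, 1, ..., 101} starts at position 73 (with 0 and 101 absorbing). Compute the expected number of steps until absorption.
E[τ | X_0 = 73] = 2044

Let v_k = E[τ | X_0 = k]. Boundary: v_0 = v_101 = 0. Recurrence: v_k = 1 + (v_{k-1} + v_{k+1})/2 for 1 ≤ k ≤ 100. The particular solution to v_k − (v_{k-1} + v_{k+1})/2 = 1 is v_k = −k^2. Adding homogeneous solution A + B k and matching boundaries gives v_k = k (101 − k). Substituting k = 73: v_73 = 73 · 28 = 2044.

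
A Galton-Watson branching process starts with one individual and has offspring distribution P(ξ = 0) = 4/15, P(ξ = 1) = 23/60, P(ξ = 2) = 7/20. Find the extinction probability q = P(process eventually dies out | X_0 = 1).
q = 16/21

The pgf is f(s) = 4/15 + 23/60·s + 7/20·s². The extinction probability q is the smallest fixed point of f in [0, 1]. Setting s = f(s):
  7/20·s² + (23/60 − 1)·s + 4/15 = 0
  7/20·s² − (4/15 + 7/20)·s + 4/15 = 0
which factors as (s − 1)·(7/20·s − 4/15) = 0, giving roots s = 1 and s = (4/15)/(7/20) = 16/21.
Mean offspring μ = 23/60 + 2·7/20 = 13/12 > 1 (supercritical), so q < 1. The extinction probability is the smaller root: q = (4/15)/(7/20) = 16/21.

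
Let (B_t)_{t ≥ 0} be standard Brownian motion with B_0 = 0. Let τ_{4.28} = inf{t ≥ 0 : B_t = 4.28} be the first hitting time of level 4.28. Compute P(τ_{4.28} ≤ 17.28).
P(τ_{4.28} ≤ 17.28) = 2(1 − Φ(4.28/√17.28)) = 2(1 − Φ(1.0296)) ≈ 0.3032

By the reflection principle for standard BM, P(τ_b ≤ t) = 2 · P(B_t ≥ b). Since B_t ~ N(0, t), P(B_t ≥ 4.28) = 1 − Φ(4.28/√t) = 1 − Φ(4.28/√17.28) = 1 − Φ(1.0296) ≈ 0.15160. Doubling: P(τ_{4.28} ≤ 17.28) ≈ 2 · 0.15160 = 0.30320 ≈ 0.3032.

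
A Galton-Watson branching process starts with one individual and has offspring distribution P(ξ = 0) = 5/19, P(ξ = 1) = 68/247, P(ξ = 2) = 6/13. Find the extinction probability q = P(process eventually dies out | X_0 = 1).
q = 65/114

The pgf is f(s) = 5/19 + 68/247·s + 6/13·s². The extinction probability q is the smallest fixed point of f in [0, 1]. Setting s = f(s):
  6/13·s² + (68/247 − 1)·s + 5/19 = 0
  6/13·s² − (5/19 + 6/13)·s + 5/19 = 0
which factors as (s − 1)·(6/13·s − 5/19) = 0, giving roots s = 1 and s = (5/19)/(6/13) = 65/114.
Mean offspring μ = 68/247 + 2·6/13 = 296/247 > 1 (supercritical), so q < 1. The extinction probability is the smaller root: q = (5/19)/(6/13) = 65/114.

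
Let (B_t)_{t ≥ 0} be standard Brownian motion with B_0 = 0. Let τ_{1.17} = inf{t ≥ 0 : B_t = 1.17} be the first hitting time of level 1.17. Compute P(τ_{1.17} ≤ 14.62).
P(τ_{1.17} ≤ 14.62) = 2(1 − Φ(1.17/√14.62)) = 2(1 − Φ(0.3060)) ≈ 0.7596

By the reflection principle for standard BM, P(τ_b ≤ t) = 2 · P(B_t ≥ b). Since B_t ~ N(0, t), P(B_t ≥ 1.17) = 1 − Φ(1.17/√t) = 1 − Φ(1.17/√14.62) = 1 − Φ(0.3060) ≈ 0.37980. Doubling: P(τ_{1.17} ≤ 14.62) ≈ 2 · 0.37980 = 0.75960 ≈ 0.7596.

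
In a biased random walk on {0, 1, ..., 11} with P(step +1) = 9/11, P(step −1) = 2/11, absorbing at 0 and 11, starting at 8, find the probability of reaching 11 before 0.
P(hit 11 before 0) = (1 − (2/9)^8) / (1 − (2/9)^11) = 4482981855/4483008223

Let u_k denote P(reach 11 before 0 | start at k). Boundary: u_0 = 0, u_11 = 1. Recurrence: u_k = 9/11·u_{k+1} + 2/11·u_{k-1} for 1 ≤ k ≤ 10. Try u_k = A + B·r^k with r = q/p = (2/11)/(9/11) = 2/9. Substitution satisfies the recurrence; boundary conditions give:
  u_k = (1 − r^k) / (1 − r^N) = (1 − (2/9)^8) / (1 − (2/9)^11) = 4482981855/4483008223.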